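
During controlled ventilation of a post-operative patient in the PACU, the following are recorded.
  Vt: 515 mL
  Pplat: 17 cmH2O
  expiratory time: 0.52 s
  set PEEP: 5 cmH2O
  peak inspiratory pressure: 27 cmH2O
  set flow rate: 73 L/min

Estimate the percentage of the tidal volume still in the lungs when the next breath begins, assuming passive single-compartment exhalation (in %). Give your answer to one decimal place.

Flow: 73 L/min ÷ 60 = 1.2167 L/s.
R = (PIP − Pplat)/V̇ = (27 − 17) / 1.2167 = 10.0/1.2167 = 8.219 cmH2O·s/L.
C = Vt/(Pplat − PEEP) = 515.0 / (17 − 5) = 515.0/12.0 = 42.917 mL/cmH2O.
τ = R × C = 8.219 × 0.04292 L/cmH2O = 0.3528 s.
Fraction remaining at end-expiration = e^(−Te/τ) = e^(−0.52/0.3528) = 0.229 → 22.9%.

22.9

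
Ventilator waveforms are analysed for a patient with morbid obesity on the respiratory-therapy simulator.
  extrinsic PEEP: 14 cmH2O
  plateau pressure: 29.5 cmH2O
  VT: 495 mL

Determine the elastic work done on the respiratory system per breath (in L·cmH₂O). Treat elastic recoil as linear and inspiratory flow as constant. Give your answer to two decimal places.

3.84

Elastic work ≈ ½ × (Pplat − PEEP) × Vt = 0.5 × (29.5 − 14) × 0.495 L = 0.5 × 15.5 × 0.495 = 3.836 L·cmH2O.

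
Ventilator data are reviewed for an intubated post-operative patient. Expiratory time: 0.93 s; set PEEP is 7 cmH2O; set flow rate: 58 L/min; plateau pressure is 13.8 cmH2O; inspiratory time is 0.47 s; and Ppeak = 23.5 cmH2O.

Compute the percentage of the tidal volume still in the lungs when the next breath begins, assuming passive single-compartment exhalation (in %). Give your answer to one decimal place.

25.0

Flow: 58 L/min ÷ 60 = 0.9667 L/s.
Vt = flow × Ti = 0.9667 L/s × 0.47 s × 1000 mL/L = 454.35 mL.
R = (PIP − Pplat)/V̇ = (23.5 − 13.8) / 0.9667 = 9.7/0.9667 = 10.034 cmH2O·s/L.
C = Vt/(Pplat − PEEP) = 454.35 / (13.8 − 7) = 454.35/6.8 = 66.816 mL/cmH2O.
τ = R × C = 10.034 × 0.06682 L/cmH2O = 0.6705 s.
Fraction remaining at end-expiration = e^(−Te/τ) = e^(−0.93/0.6705) = 0.2498 → 24.98%.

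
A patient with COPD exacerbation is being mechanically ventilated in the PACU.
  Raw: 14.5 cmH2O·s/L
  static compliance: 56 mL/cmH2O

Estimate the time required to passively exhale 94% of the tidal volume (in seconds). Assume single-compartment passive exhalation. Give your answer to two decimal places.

τ = R × C = 14.5 × 56 mL/cmH2O = 14.5 × 0.056 L/cmH2O = 0.812 s.
Exhaled fraction f = 1 − e^(−t/τ) → t = −τ·ln(1 − f) = −0.812·ln(0.06) = 2.284 s.

2.28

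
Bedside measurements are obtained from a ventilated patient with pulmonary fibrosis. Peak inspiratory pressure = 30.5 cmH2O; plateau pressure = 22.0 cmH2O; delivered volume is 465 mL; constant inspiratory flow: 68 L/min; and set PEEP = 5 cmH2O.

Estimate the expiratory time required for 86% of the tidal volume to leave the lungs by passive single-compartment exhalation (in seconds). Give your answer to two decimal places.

0.40

Flow: 68 L/min ÷ 60 = 1.1333 L/s.
R = (PIP − Pplat)/V̇ = (30.5 − 22.0) / 1.1333 = 8.5/1.1333 = 7.5 cmH2O·s/L.
C = Vt/(Pplat − PEEP) = 465.0 / (22.0 − 5) = 465.0/17.0 = 27.353 mL/cmH2O.
τ = R × C = 7.5 × 0.02735 L/cmH2O = 0.2051 s.
t = −τ·ln(1 − 0.86) = −0.2051·ln(0.14) = 0.4032 s.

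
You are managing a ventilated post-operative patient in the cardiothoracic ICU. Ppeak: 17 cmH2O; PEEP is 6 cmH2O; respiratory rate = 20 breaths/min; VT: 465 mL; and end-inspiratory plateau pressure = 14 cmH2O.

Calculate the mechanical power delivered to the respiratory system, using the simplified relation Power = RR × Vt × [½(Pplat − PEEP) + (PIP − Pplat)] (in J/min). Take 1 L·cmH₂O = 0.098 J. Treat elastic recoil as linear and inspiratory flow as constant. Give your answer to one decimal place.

Per-breath work = Vt × [½(Pplat−PEEP) + (PIP−Pplat)] = 0.465 × [0.5×8.0 + 3.0] = 0.465 × 7.0 = 3.255 L·cmH2O.
Power = 20 × 3.255 = 65.1 L·cmH2O/min.
× 0.098 J/(L·cmH2O) → 6.38 J/min.

6.4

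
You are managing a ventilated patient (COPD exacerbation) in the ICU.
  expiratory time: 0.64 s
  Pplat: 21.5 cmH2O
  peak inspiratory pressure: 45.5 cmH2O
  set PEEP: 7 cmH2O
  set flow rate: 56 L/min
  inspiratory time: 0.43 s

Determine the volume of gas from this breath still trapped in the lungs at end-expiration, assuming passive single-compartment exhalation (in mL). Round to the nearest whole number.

Flow: 56 L/min ÷ 60 = 0.9333 L/s.
Vt = flow × Ti = 0.9333 L/s × 0.43 s × 1000 mL/L = 401.32 mL.
R = (PIP − Pplat)/V̇ = (45.5 − 21.5) / 0.9333 = 24.0/0.9333 = 25.715 cmH2O·s/L.
C = Vt/(Pplat − PEEP) = 401.32 / (21.5 − 7) = 401.32/14.5 = 27.677 mL/cmH2O.
τ = R × C = 25.715 × 0.02768 L/cmH2O = 0.7118 s.
Fraction remaining = e^(−Te/τ) = e^(−0.64/0.7118) = 0.4069.
Trapped volume = 401.32 × 0.4069 = 163.3 mL.

163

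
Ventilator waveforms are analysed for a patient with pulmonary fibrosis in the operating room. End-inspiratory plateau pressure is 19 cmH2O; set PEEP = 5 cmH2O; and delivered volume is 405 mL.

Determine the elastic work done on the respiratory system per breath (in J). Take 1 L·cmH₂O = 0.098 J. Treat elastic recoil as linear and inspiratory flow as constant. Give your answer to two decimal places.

Elastic work ≈ ½ × (Pplat − PEEP) × Vt = 0.5 × (19 − 5) × 0.405 L = 0.5 × 14.0 × 0.405 = 2.835 L·cmH2O.
× 0.098 J/(L·cmH2O) → 0.2778 J.

0.28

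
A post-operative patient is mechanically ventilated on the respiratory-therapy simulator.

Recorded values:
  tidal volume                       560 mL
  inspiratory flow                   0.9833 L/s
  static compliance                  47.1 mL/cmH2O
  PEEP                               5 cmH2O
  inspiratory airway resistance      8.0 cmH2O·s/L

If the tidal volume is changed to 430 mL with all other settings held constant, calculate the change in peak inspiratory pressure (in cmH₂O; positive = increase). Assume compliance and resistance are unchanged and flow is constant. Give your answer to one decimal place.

PIP = Vt/C + R·V̇ + PEEP (constant-flow equation of motion).
Only the elastic term changes: ΔPIP = ΔVt / C = (430 − 560) / 47.1 = -2.76 cmH2O.

-2.8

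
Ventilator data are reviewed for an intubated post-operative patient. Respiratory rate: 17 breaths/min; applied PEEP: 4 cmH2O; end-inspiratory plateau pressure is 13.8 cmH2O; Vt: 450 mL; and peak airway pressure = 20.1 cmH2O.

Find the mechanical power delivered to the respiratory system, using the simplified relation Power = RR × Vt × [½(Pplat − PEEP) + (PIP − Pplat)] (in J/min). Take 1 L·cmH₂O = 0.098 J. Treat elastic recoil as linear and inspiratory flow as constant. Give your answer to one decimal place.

8.4

Per-breath work = Vt × [½(Pplat−PEEP) + (PIP−Pplat)] = 0.450 × [0.5×9.8 + 6.3] = 0.450 × 11.2 = 5.04 L·cmH2O.
Power = 17 × 5.04 = 85.68 L·cmH2O/min.
× 0.098 J/(L·cmH2O) → 8.397 J/min.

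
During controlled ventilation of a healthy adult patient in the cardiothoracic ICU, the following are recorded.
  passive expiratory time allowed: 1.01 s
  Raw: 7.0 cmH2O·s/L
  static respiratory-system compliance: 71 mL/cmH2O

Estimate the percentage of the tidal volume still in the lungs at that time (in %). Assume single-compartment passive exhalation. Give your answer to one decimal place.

τ = R × C = 7.0 × 71 mL/cmH2O = 7.0 × 0.071 L/cmH2O = 0.497 s.
Passive exhalation: V(t)/V₀ = e^(−t/τ) = e^(−1.01/0.497) = 0.131.
Fraction remaining = 0.131 → 13.1%.

13.1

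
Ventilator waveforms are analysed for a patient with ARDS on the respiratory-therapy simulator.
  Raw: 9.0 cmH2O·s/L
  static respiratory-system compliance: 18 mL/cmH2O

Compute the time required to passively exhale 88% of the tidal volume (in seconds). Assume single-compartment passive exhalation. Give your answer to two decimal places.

τ = R × C = 9.0 × 18 mL/cmH2O = 9.0 × 0.018 L/cmH2O = 0.162 s.
Exhaled fraction f = 1 − e^(−t/τ) → t = −τ·ln(1 − f) = −0.162·ln(0.12) = 0.3435 s.

0.34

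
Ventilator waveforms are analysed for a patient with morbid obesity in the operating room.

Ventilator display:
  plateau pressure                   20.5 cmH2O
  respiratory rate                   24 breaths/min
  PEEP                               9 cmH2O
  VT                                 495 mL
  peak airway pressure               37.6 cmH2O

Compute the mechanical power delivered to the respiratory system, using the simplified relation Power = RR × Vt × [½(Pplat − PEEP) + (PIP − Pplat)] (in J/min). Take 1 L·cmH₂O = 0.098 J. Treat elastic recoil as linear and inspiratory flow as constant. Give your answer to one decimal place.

26.6

Per-breath work = Vt × [½(Pplat−PEEP) + (PIP−Pplat)] = 0.495 × [0.5×11.5 + 17.1] = 0.495 × 22.85 = 11.311 L·cmH2O.
Power = 24 × 11.311 = 271.46 L·cmH2O/min.
× 0.098 J/(L·cmH2O) → 26.603 J/min.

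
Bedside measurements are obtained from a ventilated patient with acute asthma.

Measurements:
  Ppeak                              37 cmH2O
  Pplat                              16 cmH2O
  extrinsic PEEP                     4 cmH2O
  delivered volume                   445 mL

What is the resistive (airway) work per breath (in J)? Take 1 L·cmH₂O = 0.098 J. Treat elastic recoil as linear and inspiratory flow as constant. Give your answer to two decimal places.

With constant inspiratory flow the resistive pressure is constant at PIP − Pplat = 37 − 16 = 21.0 cmH2O, so resistive work = 21.0 × 0.445 = 9.345 L·cmH2O.
× 0.098 J/(L·cmH2O) → 0.9158 J.

0.92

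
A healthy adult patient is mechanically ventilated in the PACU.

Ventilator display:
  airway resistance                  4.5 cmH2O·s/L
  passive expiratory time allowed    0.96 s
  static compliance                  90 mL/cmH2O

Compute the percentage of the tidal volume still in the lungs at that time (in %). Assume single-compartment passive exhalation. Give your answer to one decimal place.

τ = R × C = 4.5 × 90 mL/cmH2O = 4.5 × 0.090 L/cmH2O = 0.405 s.
Passive exhalation: V(t)/V₀ = e^(−t/τ) = e^(−0.96/0.405) = 0.09345.
Fraction remaining = 0.09345 → 9.345%.

9.3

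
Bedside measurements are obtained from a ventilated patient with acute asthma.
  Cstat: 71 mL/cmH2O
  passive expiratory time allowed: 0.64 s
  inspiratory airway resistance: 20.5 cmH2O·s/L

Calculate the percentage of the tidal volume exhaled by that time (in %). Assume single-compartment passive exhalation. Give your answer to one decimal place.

35.6

τ = R × C = 20.5 × 71 mL/cmH2O = 20.5 × 0.071 L/cmH2O = 1.456 s.
Passive exhalation: V(t)/V₀ = e^(−t/τ) = e^(−0.64/1.456) = 0.6443.
Fraction exhaled = 1 − 0.6443 = 0.3557 → 35.57%.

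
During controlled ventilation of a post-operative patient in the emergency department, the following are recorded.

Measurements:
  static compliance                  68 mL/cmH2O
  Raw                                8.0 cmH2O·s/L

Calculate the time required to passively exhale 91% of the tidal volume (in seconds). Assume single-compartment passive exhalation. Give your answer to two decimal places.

1.31

τ = R × C = 8.0 × 68 mL/cmH2O = 8.0 × 0.068 L/cmH2O = 0.544 s.
Exhaled fraction f = 1 − e^(−t/τ) → t = −τ·ln(1 − f) = −0.544·ln(0.09) = 1.31 s.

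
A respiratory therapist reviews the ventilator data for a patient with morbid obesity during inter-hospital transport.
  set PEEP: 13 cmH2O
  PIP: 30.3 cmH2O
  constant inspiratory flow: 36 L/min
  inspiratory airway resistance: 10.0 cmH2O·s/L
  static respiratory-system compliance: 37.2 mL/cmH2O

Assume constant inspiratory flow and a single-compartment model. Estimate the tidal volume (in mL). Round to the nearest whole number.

420

Flow: 36 L/min ÷ 60 = 0.6 L/s.
Equation of motion (constant flow): PIP = Vt/C + R·V̇ + PEEP.
Vt/C = PIP − R·V̇ − PEEP = 30.3 − 6.0 − 13 = 11.3 cmH2O.
Vt = C × 11.3 = 37.2 × 11.3 = 420.36 mL.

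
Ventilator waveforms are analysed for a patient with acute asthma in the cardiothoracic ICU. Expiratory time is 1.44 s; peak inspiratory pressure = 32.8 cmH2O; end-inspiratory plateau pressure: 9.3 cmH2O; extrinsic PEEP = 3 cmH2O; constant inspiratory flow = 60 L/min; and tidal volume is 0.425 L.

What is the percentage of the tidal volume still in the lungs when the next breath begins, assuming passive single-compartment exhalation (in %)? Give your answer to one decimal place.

40.3

Flow: 60 L/min ÷ 60 = 1 L/s.
R = (PIP − Pplat)/V̇ = (32.8 − 9.3) / 1 = 23.5/1 = 23.5 cmH2O·s/L.
C = Vt/(Pplat − PEEP) = 425.0 / (9.3 − 3) = 425.0/6.3 = 67.46 mL/cmH2O.
τ = R × C = 23.5 × 0.06746 L/cmH2O = 1.585 s.
Fraction remaining at end-expiration = e^(−Te/τ) = e^(−1.44/1.585) = 0.4031 → 40.31%.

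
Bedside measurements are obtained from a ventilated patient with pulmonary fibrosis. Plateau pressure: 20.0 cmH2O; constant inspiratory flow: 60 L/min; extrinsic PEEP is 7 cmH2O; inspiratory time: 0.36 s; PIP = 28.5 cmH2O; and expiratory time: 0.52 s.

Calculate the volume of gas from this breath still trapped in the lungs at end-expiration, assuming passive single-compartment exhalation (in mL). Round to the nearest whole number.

Flow: 60 L/min ÷ 60 = 1 L/s.
Vt = flow × Ti = 1 L/s × 0.36 s × 1000 mL/L = 360.0 mL.
R = (PIP − Pplat)/V̇ = (28.5 − 20.0) / 1 = 8.5/1 = 8.5 cmH2O·s/L.
C = Vt/(Pplat − PEEP) = 360.0 / (20.0 − 7) = 360.0/13.0 = 27.692 mL/cmH2O.
τ = R × C = 8.5 × 0.02769 L/cmH2O = 0.2354 s.
Fraction remaining = e^(−Te/τ) = e^(−0.52/0.2354) = 0.1098.
Trapped volume = 360.0 × 0.1098 = 39.528 mL.

40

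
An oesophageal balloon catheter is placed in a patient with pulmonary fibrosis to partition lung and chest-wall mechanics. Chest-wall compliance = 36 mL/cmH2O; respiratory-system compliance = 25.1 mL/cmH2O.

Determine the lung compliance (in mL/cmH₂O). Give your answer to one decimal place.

1/CL = 1/Crs − 1/Ccw.
1/CL = 1/25.1 − 1/36 = 0.01206.
CL = 82.919 mL/cmH2O.

82.9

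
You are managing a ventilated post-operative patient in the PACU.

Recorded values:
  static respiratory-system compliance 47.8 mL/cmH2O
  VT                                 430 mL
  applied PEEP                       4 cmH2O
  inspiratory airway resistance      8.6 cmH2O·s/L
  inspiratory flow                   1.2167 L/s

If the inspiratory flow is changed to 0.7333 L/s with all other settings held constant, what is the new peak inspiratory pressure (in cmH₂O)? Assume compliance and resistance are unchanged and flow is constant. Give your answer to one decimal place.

PIP = Vt/C + R·V̇ + PEEP (constant-flow equation of motion).
Only the resistive term changes: ΔPIP = R × ΔV̇ = 8.6 × (0.7333 − 1.2167) = 8.6 × -0.4834 = -4.157 cmH2O.
Original PIP = 430/47.8 + 8.6×1.2167 + 4 = 23.459 cmH2O; new PIP = 23.459 + (-4.157) = 19.302 cmH2O.

19.3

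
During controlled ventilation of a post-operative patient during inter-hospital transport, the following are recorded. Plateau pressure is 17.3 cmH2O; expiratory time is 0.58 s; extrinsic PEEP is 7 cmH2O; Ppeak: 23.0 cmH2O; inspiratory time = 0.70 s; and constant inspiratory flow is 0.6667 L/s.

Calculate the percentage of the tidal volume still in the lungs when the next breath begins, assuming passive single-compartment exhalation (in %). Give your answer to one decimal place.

22.4

Vt = flow × Ti = 0.6667 L/s × 0.70 s × 1000 mL/L = 466.69 mL.
R = (PIP − Pplat)/V̇ = (23.0 − 17.3) / 0.6667 = 5.7/0.6667 = 8.55 cmH2O·s/L.
C = Vt/(Pplat − PEEP) = 466.69 / (17.3 − 7) = 466.69/10.3 = 45.31 mL/cmH2O.
τ = R × C = 8.55 × 0.04531 L/cmH2O = 0.3874 s.
Fraction remaining at end-expiration = e^(−Te/τ) = e^(−0.58/0.3874) = 0.2238 → 22.38%.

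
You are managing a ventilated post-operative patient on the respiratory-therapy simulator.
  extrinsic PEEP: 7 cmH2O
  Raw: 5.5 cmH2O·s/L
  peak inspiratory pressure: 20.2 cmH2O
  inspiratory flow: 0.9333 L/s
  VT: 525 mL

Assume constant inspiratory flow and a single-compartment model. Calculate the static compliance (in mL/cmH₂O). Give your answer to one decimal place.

65.1

Equation of motion (constant flow): PIP = Vt/C + R·V̇ + PEEP.
Vt/C = PIP − R·V̇ − PEEP = 20.2 − 5.5×0.9333 − 7 = 20.2 − 5.133 − 7 = 8.067 cmH2O.
C = Vt / 8.067 = 525 / 8.067 = 65.08 mL/cmH2O.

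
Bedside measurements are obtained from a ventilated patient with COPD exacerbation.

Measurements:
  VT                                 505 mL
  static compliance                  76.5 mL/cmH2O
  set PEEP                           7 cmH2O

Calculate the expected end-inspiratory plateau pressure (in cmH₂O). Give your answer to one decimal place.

Pplat = PEEP + Vt / Cstat = 7 + 505 / 76.5 = 7 + 6.601 = 13.601 cmH2O.

13.6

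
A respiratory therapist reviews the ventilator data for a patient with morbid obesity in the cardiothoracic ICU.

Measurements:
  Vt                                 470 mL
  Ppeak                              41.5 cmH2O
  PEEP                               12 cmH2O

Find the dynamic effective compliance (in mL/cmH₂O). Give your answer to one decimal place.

Dynamic compliance = Vt / (PIP − PEEP) = 470 / (41.5 − 12) = 470 / 29.5 = 15.932 mL/cmH2O.

15.9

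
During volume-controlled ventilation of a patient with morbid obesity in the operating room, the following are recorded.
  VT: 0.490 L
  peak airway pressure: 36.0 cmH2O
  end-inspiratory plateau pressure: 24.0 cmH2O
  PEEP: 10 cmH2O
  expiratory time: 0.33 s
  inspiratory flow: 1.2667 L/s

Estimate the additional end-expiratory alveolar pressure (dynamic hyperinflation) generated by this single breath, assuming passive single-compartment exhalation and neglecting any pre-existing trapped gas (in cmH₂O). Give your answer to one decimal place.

R = (PIP − Pplat)/V̇ = (36.0 − 24.0) / 1.2667 = 12.0/1.2667 = 9.473 cmH2O·s/L.
C = Vt/(Pplat − PEEP) = 490.0 / (24.0 − 10) = 490.0/14.0 = 35.0 mL/cmH2O.
τ = R × C = 9.473 × 0.035 L/cmH2O = 0.3316 s.
Fraction remaining = e^(−Te/τ) = e^(−0.33/0.3316) = 0.3697; trapped volume = 490.0 × 0.3697 = 181.15 mL.
Additional alveolar pressure from trapping ≈ V_trapped / C = 181.15 / 35.0 = 5.176 cmH2O.

5.2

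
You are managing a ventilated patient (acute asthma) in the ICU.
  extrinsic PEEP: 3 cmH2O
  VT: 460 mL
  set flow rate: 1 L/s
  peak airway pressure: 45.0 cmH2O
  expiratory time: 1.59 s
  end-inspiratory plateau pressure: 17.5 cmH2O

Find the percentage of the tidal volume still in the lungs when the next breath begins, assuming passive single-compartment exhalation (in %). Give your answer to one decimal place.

16.2

R = (PIP − Pplat)/V̇ = (45.0 − 17.5) / 1 = 27.5/1 = 27.5 cmH2O·s/L.
C = Vt/(Pplat − PEEP) = 460.0 / (17.5 − 3) = 460.0/14.5 = 31.724 mL/cmH2O.
τ = R × C = 27.5 × 0.03172 L/cmH2O = 0.8723 s.
Fraction remaining at end-expiration = e^(−Te/τ) = e^(−1.59/0.8723) = 0.1616 → 16.16%.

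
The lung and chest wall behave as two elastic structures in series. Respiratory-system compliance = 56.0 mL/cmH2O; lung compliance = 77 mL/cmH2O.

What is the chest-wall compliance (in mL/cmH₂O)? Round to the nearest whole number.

1/Ccw = 1/Crs − 1/CL.
1/Ccw = 1/56.0 − 1/77 = 0.00487.
Ccw = 205.34 mL/cmH2O.

205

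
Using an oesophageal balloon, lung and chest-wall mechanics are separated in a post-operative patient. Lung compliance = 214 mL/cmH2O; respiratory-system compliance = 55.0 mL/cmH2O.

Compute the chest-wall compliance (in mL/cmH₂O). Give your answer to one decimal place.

74.0

1/Ccw = 1/Crs − 1/CL.
1/Ccw = 1/55.0 − 1/214 = 0.01351.
Ccw = 74.019 mL/cmH2O.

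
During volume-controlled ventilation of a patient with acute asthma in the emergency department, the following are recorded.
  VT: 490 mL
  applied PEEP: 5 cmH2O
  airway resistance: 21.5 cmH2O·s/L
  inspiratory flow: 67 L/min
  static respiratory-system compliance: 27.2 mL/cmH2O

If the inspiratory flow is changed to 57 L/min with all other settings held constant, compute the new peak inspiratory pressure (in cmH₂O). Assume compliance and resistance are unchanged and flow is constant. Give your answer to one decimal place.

43.4

Flow: 67 L/min ÷ 60 = 1.1167 L/s.
New flow: 57 L/min ÷ 60 = 0.95 L/s.
PIP = Vt/C + R·V̇ + PEEP (constant-flow equation of motion).
Only the resistive term changes: ΔPIP = R × ΔV̇ = 21.5 × (0.95 − 1.1167) = 21.5 × -0.1667 = -3.584 cmH2O.
Original PIP = 490/27.2 + 21.5×1.1167 + 5 = 47.024 cmH2O; new PIP = 47.024 + (-3.584) = 43.44 cmH2O.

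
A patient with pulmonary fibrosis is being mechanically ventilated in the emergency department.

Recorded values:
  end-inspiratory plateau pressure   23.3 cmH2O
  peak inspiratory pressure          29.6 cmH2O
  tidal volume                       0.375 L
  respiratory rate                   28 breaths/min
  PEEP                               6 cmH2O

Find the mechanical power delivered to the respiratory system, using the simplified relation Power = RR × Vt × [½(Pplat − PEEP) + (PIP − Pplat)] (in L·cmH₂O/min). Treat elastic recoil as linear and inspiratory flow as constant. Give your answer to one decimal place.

Per-breath work = Vt × [½(Pplat−PEEP) + (PIP−Pplat)] = 0.375 × [0.5×17.3 + 6.3] = 0.375 × 14.95 = 5.606 L·cmH2O.
Power = 28 × 5.606 = 156.97 L·cmH2O/min.

157.0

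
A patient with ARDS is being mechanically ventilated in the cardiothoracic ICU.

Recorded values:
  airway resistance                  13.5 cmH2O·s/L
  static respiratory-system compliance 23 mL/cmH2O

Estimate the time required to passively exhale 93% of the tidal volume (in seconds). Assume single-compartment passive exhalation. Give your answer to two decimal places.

0.83

τ = R × C = 13.5 × 23 mL/cmH2O = 13.5 × 0.023 L/cmH2O = 0.3105 s.
Exhaled fraction f = 1 − e^(−t/τ) → t = −τ·ln(1 − f) = −0.3105·ln(0.07) = 0.8257 s.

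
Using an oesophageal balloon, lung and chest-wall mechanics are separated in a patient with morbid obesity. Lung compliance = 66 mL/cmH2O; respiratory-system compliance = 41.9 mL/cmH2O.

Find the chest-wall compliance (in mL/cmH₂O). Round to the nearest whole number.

115

1/Ccw = 1/Crs − 1/CL.
1/Ccw = 1/41.9 − 1/66 = 0.008715.
Ccw = 114.74 mL/cmH2O.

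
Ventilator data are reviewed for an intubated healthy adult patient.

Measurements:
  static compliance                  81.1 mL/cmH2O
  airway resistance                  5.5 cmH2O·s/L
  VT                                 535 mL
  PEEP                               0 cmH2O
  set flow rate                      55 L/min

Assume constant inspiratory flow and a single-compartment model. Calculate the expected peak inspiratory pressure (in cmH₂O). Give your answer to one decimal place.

11.6

Flow: 55 L/min ÷ 60 = 0.9167 L/s.
Equation of motion (constant flow): PIP = Vt/C + R·V̇ + PEEP.
PIP = 535/81.1 + 5.5×0.9167 + 0 = 6.597 + 5.042 + 0 = 11.639 cmH2O.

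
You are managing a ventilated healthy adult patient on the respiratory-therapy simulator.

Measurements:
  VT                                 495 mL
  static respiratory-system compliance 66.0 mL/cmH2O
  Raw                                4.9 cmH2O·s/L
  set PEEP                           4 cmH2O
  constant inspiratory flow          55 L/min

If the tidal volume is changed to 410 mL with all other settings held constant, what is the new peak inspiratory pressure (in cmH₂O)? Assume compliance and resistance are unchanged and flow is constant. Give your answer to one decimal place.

Flow: 55 L/min ÷ 60 = 0.9167 L/s.
PIP = Vt/C + R·V̇ + PEEP (constant-flow equation of motion).
Only the elastic term changes: ΔPIP = ΔVt / C = (410 − 495) / 66.0 = -1.288 cmH2O.
Original PIP = 495/66.0 + 4.9×0.9167 + 4 = 15.992 cmH2O; new PIP = 15.992 + (-1.288) = 14.704 cmH2O.

14.7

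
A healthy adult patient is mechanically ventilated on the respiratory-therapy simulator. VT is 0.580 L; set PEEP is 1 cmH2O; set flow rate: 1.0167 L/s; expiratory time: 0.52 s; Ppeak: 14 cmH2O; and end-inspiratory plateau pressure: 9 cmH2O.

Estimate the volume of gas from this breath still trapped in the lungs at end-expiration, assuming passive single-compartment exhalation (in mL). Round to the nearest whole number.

135

R = (PIP − Pplat)/V̇ = (14 − 9) / 1.0167 = 5.0/1.0167 = 4.918 cmH2O·s/L.
C = Vt/(Pplat − PEEP) = 580.0 / (9 − 1) = 580.0/8.0 = 72.5 mL/cmH2O.
τ = R × C = 4.918 × 0.0725 L/cmH2O = 0.3566 s.
Fraction remaining = e^(−Te/τ) = e^(−0.52/0.3566) = 0.2327.
Trapped volume = 580.0 × 0.2327 = 134.97 mL.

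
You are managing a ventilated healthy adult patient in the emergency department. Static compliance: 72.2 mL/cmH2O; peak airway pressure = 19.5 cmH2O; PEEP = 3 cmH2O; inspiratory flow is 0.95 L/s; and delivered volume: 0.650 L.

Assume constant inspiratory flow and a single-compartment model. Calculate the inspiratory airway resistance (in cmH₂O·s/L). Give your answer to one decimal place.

7.9

Equation of motion (constant flow): PIP = Vt/C + R·V̇ + PEEP.
R·V̇ = PIP − Vt/C − PEEP = 19.5 − 650/72.2 − 3 = 19.5 − 9.003 − 3 = 7.497 cmH2O.
R = 7.497 / 0.95 = 7.892 cmH2O·s/L.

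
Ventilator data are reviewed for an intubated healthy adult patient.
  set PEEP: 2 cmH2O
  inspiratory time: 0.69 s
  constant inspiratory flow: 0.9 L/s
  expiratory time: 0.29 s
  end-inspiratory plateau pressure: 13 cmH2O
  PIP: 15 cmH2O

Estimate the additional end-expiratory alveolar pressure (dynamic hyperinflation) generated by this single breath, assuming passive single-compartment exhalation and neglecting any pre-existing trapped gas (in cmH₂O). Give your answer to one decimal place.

1.1

Vt = flow × Ti = 0.9 L/s × 0.69 s × 1000 mL/L = 621.0 mL.
R = (PIP − Pplat)/V̇ = (15 − 13) / 0.9 = 2.0/0.9 = 2.222 cmH2O·s/L.
C = Vt/(Pplat − PEEP) = 621.0 / (13 − 2) = 621.0/11.0 = 56.455 mL/cmH2O.
τ = R × C = 2.222 × 0.05646 L/cmH2O = 0.1255 s.
Fraction remaining = e^(−Te/τ) = e^(−0.29/0.1255) = 0.09919; trapped volume = 621.0 × 0.09919 = 61.597 mL.
Additional alveolar pressure from trapping ≈ V_trapped / C = 61.597 / 56.455 = 1.091 cmH2O.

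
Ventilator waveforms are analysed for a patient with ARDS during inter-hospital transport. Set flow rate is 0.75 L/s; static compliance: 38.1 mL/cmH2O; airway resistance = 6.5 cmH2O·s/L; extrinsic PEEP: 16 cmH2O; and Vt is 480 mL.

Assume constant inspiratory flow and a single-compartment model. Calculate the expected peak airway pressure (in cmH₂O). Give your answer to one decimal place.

33.5

Equation of motion (constant flow): PIP = Vt/C + R·V̇ + PEEP.
PIP = 480/38.1 + 6.5×0.75 + 16 = 12.598 + 4.875 + 16 = 33.473 cmH2O.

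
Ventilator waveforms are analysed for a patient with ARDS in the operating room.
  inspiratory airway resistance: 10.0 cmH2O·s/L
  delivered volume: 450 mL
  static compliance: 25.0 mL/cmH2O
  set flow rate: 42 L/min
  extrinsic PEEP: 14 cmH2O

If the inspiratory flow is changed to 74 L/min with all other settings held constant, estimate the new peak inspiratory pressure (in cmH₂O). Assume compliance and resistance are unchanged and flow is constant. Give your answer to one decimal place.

44.3

Flow: 42 L/min ÷ 60 = 0.7 L/s.
New flow: 74 L/min ÷ 60 = 1.2333 L/s.
PIP = Vt/C + R·V̇ + PEEP (constant-flow equation of motion).
Only the resistive term changes: ΔPIP = R × ΔV̇ = 10.0 × (1.2333 − 0.7) = 10.0 × 0.5333 = 5.333 cmH2O.
Original PIP = 450/25.0 + 10.0×0.7 + 14 = 39.0 cmH2O; new PIP = 39.0 + (5.333) = 44.333 cmH2O.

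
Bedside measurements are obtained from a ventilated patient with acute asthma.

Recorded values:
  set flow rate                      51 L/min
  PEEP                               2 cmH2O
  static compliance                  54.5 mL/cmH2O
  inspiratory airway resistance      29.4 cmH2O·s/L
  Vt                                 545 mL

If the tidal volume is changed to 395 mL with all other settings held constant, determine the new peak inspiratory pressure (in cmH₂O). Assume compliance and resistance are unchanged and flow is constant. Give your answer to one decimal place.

34.2

Flow: 51 L/min ÷ 60 = 0.85 L/s.
PIP = Vt/C + R·V̇ + PEEP (constant-flow equation of motion).
Only the elastic term changes: ΔPIP = ΔVt / C = (395 − 545) / 54.5 = -2.752 cmH2O.
Original PIP = 545/54.5 + 29.4×0.85 + 2 = 36.99 cmH2O; new PIP = 36.99 + (-2.752) = 34.238 cmH2O.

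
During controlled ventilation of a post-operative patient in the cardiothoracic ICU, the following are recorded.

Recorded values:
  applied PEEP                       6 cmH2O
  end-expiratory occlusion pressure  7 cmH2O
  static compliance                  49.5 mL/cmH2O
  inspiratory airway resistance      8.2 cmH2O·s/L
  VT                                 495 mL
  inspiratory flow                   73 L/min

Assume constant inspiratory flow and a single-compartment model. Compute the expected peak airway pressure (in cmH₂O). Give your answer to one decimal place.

27.0

Flow: 73 L/min ÷ 60 = 1.2167 L/s.
Total PEEP = 7 cmH2O (set 6 + intrinsic 1); this is the baseline alveolar pressure.
Equation of motion (constant flow): PIP = Vt/C + R·V̇ + PEEP.
PIP = 495/49.5 + 8.2×1.2167 + 7 = 10.0 + 9.977 + 7 = 26.977 cmH2O.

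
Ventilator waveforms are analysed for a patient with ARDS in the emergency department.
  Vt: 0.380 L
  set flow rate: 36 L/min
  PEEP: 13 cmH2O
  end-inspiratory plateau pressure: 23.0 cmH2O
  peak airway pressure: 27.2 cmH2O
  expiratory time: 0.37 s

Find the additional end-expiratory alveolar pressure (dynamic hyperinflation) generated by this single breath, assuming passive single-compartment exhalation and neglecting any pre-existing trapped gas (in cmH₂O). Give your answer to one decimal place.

2.5

Flow: 36 L/min ÷ 60 = 0.6 L/s.
R = (PIP − Pplat)/V̇ = (27.2 − 23.0) / 0.6 = 4.2/0.6 = 7.0 cmH2O·s/L.
C = Vt/(Pplat − PEEP) = 380.0 / (23.0 − 13) = 380.0/10.0 = 38.0 mL/cmH2O.
τ = R × C = 7.0 × 0.038 L/cmH2O = 0.266 s.
Fraction remaining = e^(−Te/τ) = e^(−0.37/0.266) = 0.2488; trapped volume = 380.0 × 0.2488 = 94.544 mL.
Additional alveolar pressure from trapping ≈ V_trapped / C = 94.544 / 38.0 = 2.488 cmH2O.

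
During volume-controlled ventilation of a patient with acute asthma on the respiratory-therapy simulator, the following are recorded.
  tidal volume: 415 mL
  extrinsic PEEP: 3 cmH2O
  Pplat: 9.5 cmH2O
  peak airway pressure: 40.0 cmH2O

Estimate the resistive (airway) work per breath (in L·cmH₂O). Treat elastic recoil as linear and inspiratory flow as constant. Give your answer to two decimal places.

12.66

With constant inspiratory flow the resistive pressure is constant at PIP − Pplat = 40.0 − 9.5 = 30.5 cmH2O, so resistive work = 30.5 × 0.415 = 12.658 L·cmH2O.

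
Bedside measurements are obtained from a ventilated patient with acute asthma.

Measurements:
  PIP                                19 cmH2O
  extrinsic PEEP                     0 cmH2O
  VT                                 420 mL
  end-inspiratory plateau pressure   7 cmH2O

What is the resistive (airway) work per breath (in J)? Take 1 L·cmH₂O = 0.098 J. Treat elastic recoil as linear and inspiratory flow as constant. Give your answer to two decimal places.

With constant inspiratory flow the resistive pressure is constant at PIP − Pplat = 19 − 7 = 12.0 cmH2O, so resistive work = 12.0 × 0.420 = 5.04 L·cmH2O.
× 0.098 J/(L·cmH2O) → 0.4939 J.

0.49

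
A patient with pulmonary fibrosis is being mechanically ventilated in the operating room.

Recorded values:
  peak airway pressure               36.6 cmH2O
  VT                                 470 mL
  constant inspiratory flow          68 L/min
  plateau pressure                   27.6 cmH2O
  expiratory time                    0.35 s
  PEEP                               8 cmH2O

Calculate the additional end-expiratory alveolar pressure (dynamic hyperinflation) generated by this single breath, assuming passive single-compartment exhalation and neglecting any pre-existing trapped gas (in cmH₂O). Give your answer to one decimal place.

Flow: 68 L/min ÷ 60 = 1.1333 L/s.
R = (PIP − Pplat)/V̇ = (36.6 − 27.6) / 1.1333 = 9.0/1.1333 = 7.941 cmH2O·s/L.
C = Vt/(Pplat − PEEP) = 470.0 / (27.6 − 8) = 470.0/19.6 = 23.98 mL/cmH2O.
τ = R × C = 7.941 × 0.02398 L/cmH2O = 0.1904 s.
Fraction remaining = e^(−Te/τ) = e^(−0.35/0.1904) = 0.1591; trapped volume = 470.0 × 0.1591 = 74.777 mL.
Additional alveolar pressure from trapping ≈ V_trapped / C = 74.777 / 23.98 = 3.118 cmH2O.

3.1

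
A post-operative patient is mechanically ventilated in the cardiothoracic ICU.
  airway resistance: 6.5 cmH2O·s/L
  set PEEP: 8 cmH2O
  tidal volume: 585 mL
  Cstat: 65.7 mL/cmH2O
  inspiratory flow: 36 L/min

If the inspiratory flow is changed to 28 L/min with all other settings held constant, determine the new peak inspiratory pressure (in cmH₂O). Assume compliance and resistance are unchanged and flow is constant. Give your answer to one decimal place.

Flow: 36 L/min ÷ 60 = 0.6 L/s.
New flow: 28 L/min ÷ 60 = 0.4667 L/s.
PIP = Vt/C + R·V̇ + PEEP (constant-flow equation of motion).
Only the resistive term changes: ΔPIP = R × ΔV̇ = 6.5 × (0.4667 − 0.6) = 6.5 × -0.1333 = -0.8665 cmH2O.
Original PIP = 585/65.7 + 6.5×0.6 + 8 = 20.804 cmH2O; new PIP = 20.804 + (-0.8665) = 19.938 cmH2O.

19.9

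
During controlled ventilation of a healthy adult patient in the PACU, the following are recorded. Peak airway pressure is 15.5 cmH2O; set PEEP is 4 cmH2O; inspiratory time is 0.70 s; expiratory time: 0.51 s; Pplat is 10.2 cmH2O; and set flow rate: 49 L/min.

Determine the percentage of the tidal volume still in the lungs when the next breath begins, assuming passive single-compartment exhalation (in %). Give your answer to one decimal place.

Flow: 49 L/min ÷ 60 = 0.8167 L/s.
Vt = flow × Ti = 0.8167 L/s × 0.70 s × 1000 mL/L = 571.69 mL.
R = (PIP − Pplat)/V̇ = (15.5 − 10.2) / 0.8167 = 5.3/0.8167 = 6.49 cmH2O·s/L.
C = Vt/(Pplat − PEEP) = 571.69 / (10.2 − 4) = 571.69/6.2 = 92.208 mL/cmH2O.
τ = R × C = 6.49 × 0.09221 L/cmH2O = 0.5984 s.
Fraction remaining at end-expiration = e^(−Te/τ) = e^(−0.51/0.5984) = 0.4264 → 42.64%.

42.6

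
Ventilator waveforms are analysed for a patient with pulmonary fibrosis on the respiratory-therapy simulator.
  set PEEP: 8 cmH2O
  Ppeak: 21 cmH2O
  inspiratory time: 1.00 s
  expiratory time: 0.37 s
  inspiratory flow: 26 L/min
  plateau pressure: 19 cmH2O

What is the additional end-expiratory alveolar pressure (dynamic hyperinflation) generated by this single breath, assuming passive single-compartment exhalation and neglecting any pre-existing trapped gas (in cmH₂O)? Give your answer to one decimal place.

Flow: 26 L/min ÷ 60 = 0.4333 L/s.
Vt = flow × Ti = 0.4333 L/s × 1.00 s × 1000 mL/L = 433.3 mL.
R = (PIP − Pplat)/V̇ = (21 − 19) / 0.4333 = 2.0/0.4333 = 4.616 cmH2O·s/L.
C = Vt/(Pplat − PEEP) = 433.3 / (19 − 8) = 433.3/11.0 = 39.391 mL/cmH2O.
τ = R × C = 4.616 × 0.03939 L/cmH2O = 0.1818 s.
Fraction remaining = e^(−Te/τ) = e^(−0.37/0.1818) = 0.1307; trapped volume = 433.3 × 0.1307 = 56.632 mL.
Additional alveolar pressure from trapping ≈ V_trapped / C = 56.632 / 39.391 = 1.438 cmH2O.

1.4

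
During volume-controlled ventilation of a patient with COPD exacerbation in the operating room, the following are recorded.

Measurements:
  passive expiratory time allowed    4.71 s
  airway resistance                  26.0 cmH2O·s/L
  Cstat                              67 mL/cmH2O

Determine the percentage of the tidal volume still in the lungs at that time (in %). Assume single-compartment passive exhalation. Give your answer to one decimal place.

τ = R × C = 26.0 × 67 mL/cmH2O = 26.0 × 0.067 L/cmH2O = 1.742 s.
Passive exhalation: V(t)/V₀ = e^(−t/τ) = e^(−4.71/1.742) = 0.06695.
Fraction remaining = 0.06695 → 6.695%.

6.7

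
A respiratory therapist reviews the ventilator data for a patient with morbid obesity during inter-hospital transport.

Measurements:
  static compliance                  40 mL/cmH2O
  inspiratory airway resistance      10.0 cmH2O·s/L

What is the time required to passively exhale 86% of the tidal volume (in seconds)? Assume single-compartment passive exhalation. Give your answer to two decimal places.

0.79

τ = R × C = 10.0 × 40 mL/cmH2O = 10.0 × 0.040 L/cmH2O = 0.4 s.
Exhaled fraction f = 1 − e^(−t/τ) → t = −τ·ln(1 − f) = −0.4·ln(0.14) = 0.7864 s.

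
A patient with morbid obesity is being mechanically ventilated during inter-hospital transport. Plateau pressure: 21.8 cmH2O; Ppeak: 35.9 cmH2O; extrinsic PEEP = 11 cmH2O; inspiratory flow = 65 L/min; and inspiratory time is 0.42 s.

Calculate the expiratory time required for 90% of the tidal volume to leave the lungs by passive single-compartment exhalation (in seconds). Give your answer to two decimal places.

1.26

Flow: 65 L/min ÷ 60 = 1.0833 L/s.
Vt = flow × Ti = 1.0833 L/s × 0.42 s × 1000 mL/L = 454.99 mL.
R = (PIP − Pplat)/V̇ = (35.9 − 21.8) / 1.0833 = 14.1/1.0833 = 13.016 cmH2O·s/L.
C = Vt/(Pplat − PEEP) = 454.99 / (21.8 − 11) = 454.99/10.8 = 42.129 mL/cmH2O.
τ = R × C = 13.016 × 0.04213 L/cmH2O = 0.5484 s.
t = −τ·ln(1 − 0.90) = −0.5484·ln(0.1) = 1.263 s.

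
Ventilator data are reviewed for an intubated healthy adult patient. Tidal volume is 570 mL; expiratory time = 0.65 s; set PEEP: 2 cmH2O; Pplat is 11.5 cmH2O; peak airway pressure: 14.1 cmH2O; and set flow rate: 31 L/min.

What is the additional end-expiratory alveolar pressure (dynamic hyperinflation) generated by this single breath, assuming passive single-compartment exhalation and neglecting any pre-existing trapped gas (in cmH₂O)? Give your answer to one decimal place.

1.1

Flow: 31 L/min ÷ 60 = 0.5167 L/s.
R = (PIP − Pplat)/V̇ = (14.1 − 11.5) / 0.5167 = 2.6/0.5167 = 5.032 cmH2O·s/L.
C = Vt/(Pplat − PEEP) = 570.0 / (11.5 − 2) = 570.0/9.5 = 60.0 mL/cmH2O.
τ = R × C = 5.032 × 0.06 L/cmH2O = 0.3019 s.
Fraction remaining = e^(−Te/τ) = e^(−0.65/0.3019) = 0.1161; trapped volume = 570.0 × 0.1161 = 66.177 mL.
Additional alveolar pressure from trapping ≈ V_trapped / C = 66.177 / 60.0 = 1.103 cmH2O.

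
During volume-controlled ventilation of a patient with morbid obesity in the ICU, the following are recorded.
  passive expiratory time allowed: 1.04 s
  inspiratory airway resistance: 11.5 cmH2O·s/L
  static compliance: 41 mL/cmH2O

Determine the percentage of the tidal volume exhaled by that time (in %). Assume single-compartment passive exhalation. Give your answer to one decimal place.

τ = R × C = 11.5 × 41 mL/cmH2O = 11.5 × 0.041 L/cmH2O = 0.4715 s.
Passive exhalation: V(t)/V₀ = e^(−t/τ) = e^(−1.04/0.4715) = 0.1102.
Fraction exhaled = 1 − 0.1102 = 0.8898 → 88.98%.

89.0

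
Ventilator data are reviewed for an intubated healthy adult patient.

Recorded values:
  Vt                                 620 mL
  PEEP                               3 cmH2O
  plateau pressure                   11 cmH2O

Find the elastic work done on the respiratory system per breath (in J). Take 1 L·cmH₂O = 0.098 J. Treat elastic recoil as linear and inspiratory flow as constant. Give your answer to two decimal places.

0.24

Elastic work ≈ ½ × (Pplat − PEEP) × Vt = 0.5 × (11 − 3) × 0.620 L = 0.5 × 8.0 × 0.620 = 2.48 L·cmH2O.
× 0.098 J/(L·cmH2O) → 0.243 J.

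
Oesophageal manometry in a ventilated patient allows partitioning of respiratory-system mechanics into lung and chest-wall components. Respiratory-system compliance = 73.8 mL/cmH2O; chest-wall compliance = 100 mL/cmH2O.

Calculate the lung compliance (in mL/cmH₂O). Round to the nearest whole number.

1/CL = 1/Crs − 1/Ccw.
1/CL = 1/73.8 − 1/100 = 0.00355.
CL = 281.69 mL/cmH2O.

282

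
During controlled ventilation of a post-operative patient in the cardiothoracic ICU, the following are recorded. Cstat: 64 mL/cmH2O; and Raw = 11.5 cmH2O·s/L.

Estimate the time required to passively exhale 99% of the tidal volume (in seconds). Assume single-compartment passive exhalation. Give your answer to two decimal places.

τ = R × C = 11.5 × 64 mL/cmH2O = 11.5 × 0.064 L/cmH2O = 0.736 s.
Exhaled fraction f = 1 − e^(−t/τ) → t = −τ·ln(1 − f) = −0.736·ln(0.01) = 3.389 s.

3.39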